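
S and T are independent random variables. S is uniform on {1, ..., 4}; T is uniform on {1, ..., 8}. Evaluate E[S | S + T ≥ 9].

3

Outcomes with S + T ≥ 9: (1,8), (2,7), (2,8), (3,6), (3,7), (3,8), (4,5), (4,6), (4,7), (4,8), each with probability 1/32.
E[S | S + T ≥ 9] = (1 + 2 + 2 + 3 + 3 + 3 + 4 + 4 + 4 + 4) / 10 = 3.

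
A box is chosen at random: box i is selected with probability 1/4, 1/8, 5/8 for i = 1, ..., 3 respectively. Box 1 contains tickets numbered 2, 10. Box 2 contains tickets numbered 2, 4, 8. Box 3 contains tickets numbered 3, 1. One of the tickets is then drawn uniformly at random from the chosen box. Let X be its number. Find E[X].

E[X | box 1] = (2+10)/2 = 6.
E[X | box 2] = (2+4+8)/3 = 14/3.
E[X | box 3] = (3+1)/2 = 2.
E[X] = (1/4)·(6) + (1/8)·(14/3) + (5/8)·(2) = 10/3.

10/3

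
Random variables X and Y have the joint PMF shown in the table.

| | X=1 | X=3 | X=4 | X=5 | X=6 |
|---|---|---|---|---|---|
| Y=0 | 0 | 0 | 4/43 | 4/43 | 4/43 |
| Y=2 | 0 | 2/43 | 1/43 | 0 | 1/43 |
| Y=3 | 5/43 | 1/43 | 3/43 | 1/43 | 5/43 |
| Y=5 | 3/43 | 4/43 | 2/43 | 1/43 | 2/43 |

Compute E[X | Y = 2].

P(Y = 2) = 4/43.
Σ X·P over the event = 3·(2/43) + 4·(1/43) + 6·(1/43) = 16/43.
E[X | Y = 2] = (16/43) / (4/43) = 4.

4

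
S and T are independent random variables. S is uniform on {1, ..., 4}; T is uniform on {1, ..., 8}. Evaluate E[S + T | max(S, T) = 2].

10/3

Outcomes with max(S, T) = 2: (1,2), (2,1), (2,2), each with probability 1/32.
E[S + T | max(S, T) = 2] = (3 + 3 + 4) / 3 = 10/3.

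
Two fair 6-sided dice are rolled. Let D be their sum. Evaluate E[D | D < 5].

P(D < 5) = 1/6.
Σ over the event: 2·1/36 + 3·1/18 + 4·1/12 = 5/9.
E[D | D < 5] = (5/9) / (1/6) = 10/3.

10/3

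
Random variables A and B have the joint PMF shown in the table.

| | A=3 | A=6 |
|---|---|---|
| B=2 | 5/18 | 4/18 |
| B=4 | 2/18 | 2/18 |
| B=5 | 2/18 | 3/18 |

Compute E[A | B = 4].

P(B = 4) = 2/9.
Σ A·P over the event = 3·(2/18) + 6·(2/18) = 1.
E[A | B = 4] = (1) / (2/9) = 9/2.

9/2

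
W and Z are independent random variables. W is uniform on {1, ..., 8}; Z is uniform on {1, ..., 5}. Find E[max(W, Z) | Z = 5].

Outcomes with Z = 5: (1,5), (2,5), (3,5), (4,5), (5,5), (6,5), (7,5), (8,5), each with probability 1/40.
E[max(W, Z) | Z = 5] = (5 + 5 + 5 + 5 + 5 + 6 + 7 + 8) / 8 = 23/4.

23/4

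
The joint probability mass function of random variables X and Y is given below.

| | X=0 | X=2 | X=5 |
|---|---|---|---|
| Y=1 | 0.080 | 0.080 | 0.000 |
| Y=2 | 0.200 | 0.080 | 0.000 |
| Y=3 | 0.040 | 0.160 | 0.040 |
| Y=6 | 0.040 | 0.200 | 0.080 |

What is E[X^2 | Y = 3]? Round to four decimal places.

6.8333

P(Y = 3) = 0.240.
Σ X^2·P over the event = 0·(0.040) + 4·(0.160) + 25·(0.040) = 1.640.
E[X^2 | Y = 3] = (1.640) / (0.240) = 6.8333.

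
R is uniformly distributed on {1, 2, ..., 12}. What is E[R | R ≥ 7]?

Given R ≥ 7, R is equally likely to be any of {7, 8, 9, 10, 11, 12}.
E[R | R ≥ 7] = (7 + 8 + 9 + 10 + 11 + 12) / 6 = 19/2.

19/2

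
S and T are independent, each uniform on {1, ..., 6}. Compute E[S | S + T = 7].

7/2

Outcomes with S + T = 7: (1,6), (2,5), (3,4), (4,3), (5,2), (6,1), each with probability 1/36.
E[S | S + T = 7] = (1 + 2 + 3 + 4 + 5 + 6) / 6 = 7/2.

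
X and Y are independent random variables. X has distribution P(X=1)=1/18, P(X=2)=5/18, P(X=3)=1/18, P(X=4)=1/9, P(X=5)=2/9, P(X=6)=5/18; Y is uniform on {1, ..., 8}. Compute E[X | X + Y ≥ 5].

P(X + Y ≥ 5) = 65/72.
Summing X·P(x,y) over outcomes with X + Y ≥ 5 gives 275/72.
E[X | X + Y ≥ 5] = (275/72) / (65/72) = 55/13.

55/13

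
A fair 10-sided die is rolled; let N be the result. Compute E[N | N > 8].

Given N > 8, N is equally likely to be any of {9, 10}.
E[N | N > 8] = (9 + 10) / 2 = 19/2.

19/2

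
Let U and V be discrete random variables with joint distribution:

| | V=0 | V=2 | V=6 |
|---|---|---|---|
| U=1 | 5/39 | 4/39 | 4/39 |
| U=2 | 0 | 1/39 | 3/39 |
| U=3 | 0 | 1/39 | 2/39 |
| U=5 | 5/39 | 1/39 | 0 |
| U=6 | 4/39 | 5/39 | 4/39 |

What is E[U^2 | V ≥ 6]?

178/13

P(V ≥ 6) = 1/3.
Summing U^2·P(U=x,V=y) over the conditioning event gives 178/39.
E[U^2 | V ≥ 6] = (178/39) / (1/3) = 178/13.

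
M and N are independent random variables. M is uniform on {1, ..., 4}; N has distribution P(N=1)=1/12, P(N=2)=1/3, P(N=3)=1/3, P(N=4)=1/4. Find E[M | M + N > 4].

98/33

P(M + N > 4) = 11/16.
Summing M·P(x,y) over outcomes with M + N > 4 gives 49/24.
E[M | M + N > 4] = (49/24) / (11/16) = 98/33.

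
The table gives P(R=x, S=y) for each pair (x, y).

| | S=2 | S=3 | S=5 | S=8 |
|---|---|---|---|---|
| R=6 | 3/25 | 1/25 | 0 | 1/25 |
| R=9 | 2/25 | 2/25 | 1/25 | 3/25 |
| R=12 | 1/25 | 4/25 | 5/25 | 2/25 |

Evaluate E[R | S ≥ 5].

P(S ≥ 5) = 12/25.
Summing R·P(R=x,S=y) over the conditioning event gives 126/25.
E[R | S ≥ 5] = (126/25) / (12/25) = 21/2.

21/2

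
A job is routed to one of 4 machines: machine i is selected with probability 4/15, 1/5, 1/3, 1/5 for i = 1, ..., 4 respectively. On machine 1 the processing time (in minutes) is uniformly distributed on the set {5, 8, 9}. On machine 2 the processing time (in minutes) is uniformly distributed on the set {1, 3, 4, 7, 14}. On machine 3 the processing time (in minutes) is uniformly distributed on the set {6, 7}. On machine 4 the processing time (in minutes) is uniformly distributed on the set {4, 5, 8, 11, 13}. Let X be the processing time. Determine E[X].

E[X | machine 1] = (5+8+9)/3 = 22/3.
E[X | machine 2] = (1+3+4+7+14)/5 = 29/5.
E[X | machine 3] = (6+7)/2 = 13/2.
E[X | machine 4] = (4+5+8+11+13)/5 = 41/5.
By the law of total expectation,
E[X] = (4/15)·(22/3) + (1/5)·(29/5) + (1/3)·(13/2) + (1/5)·(41/5) = 623/90.

623/90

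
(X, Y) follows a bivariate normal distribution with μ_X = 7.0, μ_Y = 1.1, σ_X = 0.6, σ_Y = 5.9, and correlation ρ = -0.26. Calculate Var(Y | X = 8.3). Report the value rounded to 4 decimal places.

For a bivariate normal, Var(Y | X=x) = σ_Y²(1 − ρ²).
Var(Y | X=8.3) = (5.9)²·(1 − (-0.26)²) = 34.81·0.9324 = 32.4568.

32.4568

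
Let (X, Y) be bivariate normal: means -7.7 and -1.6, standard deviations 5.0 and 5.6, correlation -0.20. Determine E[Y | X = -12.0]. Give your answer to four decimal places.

-0.6368

The regression of Y on X has slope ρ·σ_Y/σ_X and passes through (μ_X, μ_Y).
E[Y | X=-12.0] = -1.6 + (-0.20)·(5.6/5.0)·(-12.0 − (-7.7)) = -1.6 + (-0.224)·(-4.3) = -0.6368.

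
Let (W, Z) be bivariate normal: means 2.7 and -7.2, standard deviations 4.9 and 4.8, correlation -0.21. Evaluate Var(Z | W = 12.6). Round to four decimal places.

For a bivariate normal, Var(Z | W=x) = σ_Z²(1 − ρ²).
Var(Z | W=12.6) = (4.8)²·(1 − (-0.21)²) = 23.04·0.9559 = 22.0239.

22.0239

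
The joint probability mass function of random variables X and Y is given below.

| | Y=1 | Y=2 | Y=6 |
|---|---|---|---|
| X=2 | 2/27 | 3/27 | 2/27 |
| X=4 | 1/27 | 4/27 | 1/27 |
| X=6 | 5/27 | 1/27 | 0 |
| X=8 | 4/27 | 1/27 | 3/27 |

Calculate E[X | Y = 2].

4

P(Y = 2) = 1/3.
Σ X·P over the event = 2·(3/27) + 4·(4/27) + 6·(1/27) + 8·(1/27) = 4/3.
E[X | Y = 2] = (4/3) / (1/3) = 4.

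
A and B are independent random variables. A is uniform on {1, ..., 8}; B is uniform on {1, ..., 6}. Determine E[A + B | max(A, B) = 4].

Outcomes with max(A, B) = 4: (1,4), (2,4), (3,4), (4,1), (4,2), (4,3), (4,4), each with probability 1/48.
E[A + B | max(A, B) = 4] = (5 + 6 + 7 + 5 + 6 + 7 + 8) / 7 = 44/7.

44/7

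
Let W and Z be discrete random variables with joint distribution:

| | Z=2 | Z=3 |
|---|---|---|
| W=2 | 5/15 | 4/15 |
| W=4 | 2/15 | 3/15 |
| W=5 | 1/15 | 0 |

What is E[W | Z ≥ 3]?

20/7

P(Z ≥ 3) = 7/15.
Σ W·P over the event = 2·(4/15) + 4·(3/15) = 4/3.
E[W | Z ≥ 3] = (4/3) / (7/15) = 20/7.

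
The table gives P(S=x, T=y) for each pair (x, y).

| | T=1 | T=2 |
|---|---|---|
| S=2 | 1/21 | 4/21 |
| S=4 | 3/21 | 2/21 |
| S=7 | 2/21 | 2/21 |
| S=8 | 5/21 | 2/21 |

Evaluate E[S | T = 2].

P(T = 2) = 10/21.
Σ S·P over the event = 2·(4/21) + 4·(2/21) + 7·(2/21) + 8·(2/21) = 46/21.
E[S | T = 2] = (46/21) / (10/21) = 23/5.

23/5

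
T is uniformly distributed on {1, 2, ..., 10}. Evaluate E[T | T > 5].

8

Given T > 5, T is equally likely to be any of {6, 7, 8, 9, 10}.
E[T | T > 5] = (6 + 7 + 8 + 9 + 10) / 5 = 8.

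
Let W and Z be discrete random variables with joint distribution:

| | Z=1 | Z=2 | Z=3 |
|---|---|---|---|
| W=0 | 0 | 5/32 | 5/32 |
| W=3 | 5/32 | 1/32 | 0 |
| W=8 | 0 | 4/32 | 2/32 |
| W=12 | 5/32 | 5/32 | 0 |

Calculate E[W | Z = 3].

16/7

P(Z = 3) = 7/32.
Σ W·P over the event = 0·(5/32) + 8·(2/32) = 1/2.
E[W | Z = 3] = (1/2) / (7/32) = 16/7.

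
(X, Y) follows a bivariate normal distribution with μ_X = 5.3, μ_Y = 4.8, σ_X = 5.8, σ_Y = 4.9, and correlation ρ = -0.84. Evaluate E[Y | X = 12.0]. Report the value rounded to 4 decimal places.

The regression of Y on X has slope ρ·σ_Y/σ_X and passes through (μ_X, μ_Y).
E[Y | X=12.0] = 4.8 + (-0.84)·(4.9/5.8)·(12.0 − (5.3)) = 4.8 + (-0.70966)·(6.7) = 0.0453.

0.0453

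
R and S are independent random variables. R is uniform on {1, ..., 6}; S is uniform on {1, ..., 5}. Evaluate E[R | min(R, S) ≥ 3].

P(min(R, S) ≥ 3) = 2/5.
Summing R·P(x,y) over outcomes with min(R, S) ≥ 3 gives 9/5.
E[R | min(R, S) ≥ 3] = (9/5) / (2/5) = 9/2.

9/2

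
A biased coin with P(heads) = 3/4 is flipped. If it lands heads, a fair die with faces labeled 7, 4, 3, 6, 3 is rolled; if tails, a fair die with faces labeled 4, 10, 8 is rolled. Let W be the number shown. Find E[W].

E[W | heads] = (7+4+3+6+3)/5 = 23/5.
E[W | tails] = (4+10+8)/3 = 22/3.
E[W] = (3/4)·(23/5) + (1/4)·(22/3) = 317/60.

317/60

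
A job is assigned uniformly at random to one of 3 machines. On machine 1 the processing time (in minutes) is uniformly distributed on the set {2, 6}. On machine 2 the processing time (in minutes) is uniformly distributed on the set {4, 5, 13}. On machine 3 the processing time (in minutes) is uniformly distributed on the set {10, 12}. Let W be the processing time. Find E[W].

E[W | machine 1] = (2+6)/2 = 4.
E[W | machine 2] = (4+5+13)/3 = 22/3.
E[W | machine 3] = (10+12)/2 = 11.
By the law of total expectation,
E[W] = (1/3)·(4) + (1/3)·(22/3) + (1/3)·(11) = 67/9.

67/9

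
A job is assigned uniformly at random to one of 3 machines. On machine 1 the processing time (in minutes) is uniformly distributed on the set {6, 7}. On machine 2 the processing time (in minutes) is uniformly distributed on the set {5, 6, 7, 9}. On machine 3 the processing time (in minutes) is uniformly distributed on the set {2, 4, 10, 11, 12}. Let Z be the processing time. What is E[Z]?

E[Z | machine 1] = (6+7)/2 = 13/2.
E[Z | machine 2] = (5+6+7+9)/4 = 27/4.
E[Z | machine 3] = (2+4+10+11+12)/5 = 39/5.
E[Z] = (1/3)·(13/2) + (1/3)·(27/4) + (1/3)·(39/5) = 421/60.

421/60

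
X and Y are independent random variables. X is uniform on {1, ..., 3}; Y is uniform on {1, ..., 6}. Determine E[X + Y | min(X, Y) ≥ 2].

Outcomes with min(X, Y) ≥ 2: (2,2), (2,3), (2,4), (2,5), (2,6), (3,2), (3,3), (3,4), (3,5), (3,6), each with probability 1/18.
E[X + Y | min(X, Y) ≥ 2] = (4 + 5 + 6 + 7 + 8 + 5 + 6 + 7 + 8 + 9) / 10 = 13/2.

13/2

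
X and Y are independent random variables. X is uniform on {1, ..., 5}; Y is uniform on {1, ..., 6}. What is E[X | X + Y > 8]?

Outcomes with X + Y > 8: (3,6), (4,5), (4,6), (5,4), (5,5), (5,6), each with probability 1/30.
E[X | X + Y > 8] = (3 + 4 + 4 + 5 + 5 + 5) / 6 = 13/3.

13/3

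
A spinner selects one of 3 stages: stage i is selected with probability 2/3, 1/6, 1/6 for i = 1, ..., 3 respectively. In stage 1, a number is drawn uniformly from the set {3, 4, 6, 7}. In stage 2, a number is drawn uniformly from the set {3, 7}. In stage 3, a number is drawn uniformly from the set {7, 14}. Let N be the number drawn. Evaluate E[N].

71/12

E[N | stage 1] = (3+4+6+7)/4 = 5.
E[N | stage 2] = (3+7)/2 = 5.
E[N | stage 3] = (7+14)/2 = 21/2.
E[N] = (2/3)·(5) + (1/6)·(5) + (1/6)·(21/2) = 71/12.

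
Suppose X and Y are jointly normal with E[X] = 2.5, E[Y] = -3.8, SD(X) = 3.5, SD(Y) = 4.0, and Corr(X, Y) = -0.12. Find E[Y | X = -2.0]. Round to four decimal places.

-3.1829

For a bivariate normal, E[Y | X=x] = μ_Y + ρ·(σ_Y/σ_X)·(x − μ_X).
E[Y | X=-2.0] = -3.8 + (-0.12)·(4.0/3.5)·(-2.0 − (2.5)) = -3.8 + (-0.13714)·(-4.5) = -3.1829.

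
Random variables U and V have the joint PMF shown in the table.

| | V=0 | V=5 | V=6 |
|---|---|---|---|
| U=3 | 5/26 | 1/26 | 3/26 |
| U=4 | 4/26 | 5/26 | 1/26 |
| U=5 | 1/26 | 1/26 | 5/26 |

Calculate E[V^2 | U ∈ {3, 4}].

294/19

P(U ∈ {3, 4}) = 19/26.
Σ V^2·P over the event = 0·(5/26) + 25·(1/26) + 36·(3/26) + 0·(4/26) + 25·(5/26) + 36·(1/26) = 147/13.
E[V^2 | U ∈ {3, 4}] = (147/13) / (19/26) = 294/19.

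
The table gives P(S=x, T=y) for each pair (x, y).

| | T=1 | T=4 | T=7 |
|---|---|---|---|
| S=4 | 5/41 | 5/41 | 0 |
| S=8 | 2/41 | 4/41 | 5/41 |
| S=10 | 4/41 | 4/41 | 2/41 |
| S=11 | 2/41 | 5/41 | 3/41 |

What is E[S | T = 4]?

P(T = 4) = 18/41.
Σ S·P over the event = 4·(5/41) + 8·(4/41) + 10·(4/41) + 11·(5/41) = 147/41.
E[S | T = 4] = (147/41) / (18/41) = 49/6.

49/6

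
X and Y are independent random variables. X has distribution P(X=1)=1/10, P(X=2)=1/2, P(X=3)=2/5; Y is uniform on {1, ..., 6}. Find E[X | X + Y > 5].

P(X + Y > 5) = 11/20.
Summing X·P(x,y) over outcomes with X + Y > 5 gives 4/3.
E[X | X + Y > 5] = (4/3) / (11/20) = 80/33.

80/33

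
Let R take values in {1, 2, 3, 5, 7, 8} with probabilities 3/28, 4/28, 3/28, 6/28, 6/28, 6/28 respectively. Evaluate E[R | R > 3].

P(R > 3) = 9/14.
Σ over the event: 5·3/14 + 7·3/14 + 8·3/14 = 30/7.
E[R | R > 3] = (30/7) / (9/14) = 20/3.

20/3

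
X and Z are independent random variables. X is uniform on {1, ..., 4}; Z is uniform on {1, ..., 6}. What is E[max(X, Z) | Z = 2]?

11/4

Outcomes with Z = 2: (1,2), (2,2), (3,2), (4,2), each with probability 1/24.
E[max(X, Z) | Z = 2] = (2 + 2 + 3 + 4) / 4 = 11/4.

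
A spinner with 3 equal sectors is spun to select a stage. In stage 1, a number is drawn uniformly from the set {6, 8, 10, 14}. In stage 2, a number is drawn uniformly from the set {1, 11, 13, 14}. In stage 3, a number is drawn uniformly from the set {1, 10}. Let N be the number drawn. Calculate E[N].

33/4

E[N | stage 1] = (6+8+10+14)/4 = 19/2.
E[N | stage 2] = (1+11+13+14)/4 = 39/4.
E[N | stage 3] = (1+10)/2 = 11/2.
E[N] = (1/3)·(19/2) + (1/3)·(39/4) + (1/3)·(11/2) = 33/4.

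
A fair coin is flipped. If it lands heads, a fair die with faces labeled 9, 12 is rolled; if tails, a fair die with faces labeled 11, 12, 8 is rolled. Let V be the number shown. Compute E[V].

E[V | heads] = (9+12)/2 = 21/2.
E[V | tails] = (11+12+8)/3 = 31/3.
E[V] = (1/2)·(21/2) + (1/2)·(31/3) = 125/12.

125/12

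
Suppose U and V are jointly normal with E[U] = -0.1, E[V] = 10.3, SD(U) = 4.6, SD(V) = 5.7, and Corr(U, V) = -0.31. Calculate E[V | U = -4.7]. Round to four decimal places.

12.0670

The regression of V on U has slope ρ·σ_V/σ_U and passes through (μ_U, μ_V).
E[V | U=-4.7] = 10.3 + (-0.31)·(5.7/4.6)·(-4.7 − (-0.1)) = 10.3 + (-0.38413)·(-4.6) = 12.0670.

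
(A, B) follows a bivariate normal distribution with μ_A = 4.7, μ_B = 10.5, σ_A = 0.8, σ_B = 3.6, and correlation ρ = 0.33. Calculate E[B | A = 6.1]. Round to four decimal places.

12.5790

The regression of B on A has slope ρ·σ_B/σ_A and passes through (μ_A, μ_B).
E[B | A=6.1] = 10.5 + (0.33)·(3.6/0.8)·(6.1 − (4.7)) = 10.5 + (1.485)·(1.4) = 12.5790.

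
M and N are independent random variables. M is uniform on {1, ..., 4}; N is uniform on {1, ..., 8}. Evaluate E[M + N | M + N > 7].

P(M + N > 7) = 7/16.
Summing (M+N)·P(x,y) over outcomes with M + N > 7 gives 33/8.
E[M + N | M + N > 7] = (33/8) / (7/16) = 66/7.

66/7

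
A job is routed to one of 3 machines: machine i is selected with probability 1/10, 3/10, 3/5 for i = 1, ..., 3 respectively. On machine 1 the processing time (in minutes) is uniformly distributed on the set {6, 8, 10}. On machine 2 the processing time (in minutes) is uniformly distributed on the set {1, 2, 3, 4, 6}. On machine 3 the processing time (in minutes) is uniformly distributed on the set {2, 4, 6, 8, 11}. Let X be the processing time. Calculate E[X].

E[X | machine 1] = (6+8+10)/3 = 8.
E[X | machine 2] = (1+2+3+4+6)/5 = 16/5.
E[X | machine 3] = (2+4+6+8+11)/5 = 31/5.
By the law of total expectation,
E[X] = (1/10)·(8) + (3/10)·(16/5) + (3/5)·(31/5) = 137/25.

137/25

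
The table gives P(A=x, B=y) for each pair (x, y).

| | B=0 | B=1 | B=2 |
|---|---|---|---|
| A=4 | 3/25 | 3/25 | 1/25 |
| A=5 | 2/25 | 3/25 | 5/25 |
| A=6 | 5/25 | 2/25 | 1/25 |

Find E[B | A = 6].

1/2

P(A = 6) = 8/25.
Summing B·P(A=x,B=y) over the conditioning event gives 4/25.
E[B | A = 6] = (4/25) / (8/25) = 1/2.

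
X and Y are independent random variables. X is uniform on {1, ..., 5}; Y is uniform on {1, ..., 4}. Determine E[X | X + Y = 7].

Outcomes with X + Y = 7: (3,4), (4,3), (5,2), each with probability 1/20.
E[X | X + Y = 7] = (3 + 4 + 5) / 3 = 4.

4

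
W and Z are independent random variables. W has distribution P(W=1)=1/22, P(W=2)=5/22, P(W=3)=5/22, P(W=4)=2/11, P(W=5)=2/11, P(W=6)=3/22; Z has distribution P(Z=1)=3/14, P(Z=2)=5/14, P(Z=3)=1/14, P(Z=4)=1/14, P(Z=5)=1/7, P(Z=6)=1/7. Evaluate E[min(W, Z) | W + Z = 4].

66/41

P(W + Z = 4) = 41/308.
Summing min(W,Z)·P(x,y) over outcomes with W + Z = 4 gives 3/14.
E[min(W, Z) | W + Z = 4] = (3/14) / (41/308) = 66/41.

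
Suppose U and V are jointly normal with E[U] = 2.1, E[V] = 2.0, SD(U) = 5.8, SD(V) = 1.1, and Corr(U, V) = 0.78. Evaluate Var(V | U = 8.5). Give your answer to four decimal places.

0.4738

Var(V | U=x) = (1 − ρ²)·σ_V².
Var(V | U=8.5) = (1.1)²·(1 − (0.78)²) = 1.21·0.3916 = 0.4738.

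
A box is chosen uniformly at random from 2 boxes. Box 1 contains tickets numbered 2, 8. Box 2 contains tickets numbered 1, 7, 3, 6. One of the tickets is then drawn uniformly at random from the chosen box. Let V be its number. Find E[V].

E[V | box 1] = (2+8)/2 = 5.
E[V | box 2] = (1+7+3+6)/4 = 17/4.
E[V] = (1/2)·(5) + (1/2)·(17/4) = 37/8.

37/8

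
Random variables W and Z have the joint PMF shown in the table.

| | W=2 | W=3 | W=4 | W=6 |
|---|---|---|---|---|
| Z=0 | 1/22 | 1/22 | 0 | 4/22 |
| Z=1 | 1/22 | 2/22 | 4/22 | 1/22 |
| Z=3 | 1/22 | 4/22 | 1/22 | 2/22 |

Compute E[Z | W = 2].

P(W = 2) = 3/22.
Σ Z·P over the event = 0·(1/22) + 1·(1/22) + 3·(1/22) = 2/11.
E[Z | W = 2] = (2/11) / (3/22) = 4/3.

4/3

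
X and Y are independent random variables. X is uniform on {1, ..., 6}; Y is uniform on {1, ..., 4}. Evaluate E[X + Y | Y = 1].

Outcomes with Y = 1: (1,1), (2,1), (3,1), (4,1), (5,1), (6,1), each with probability 1/24.
E[X + Y | Y = 1] = (2 + 3 + 4 + 5 + 6 + 7) / 6 = 9/2.

9/2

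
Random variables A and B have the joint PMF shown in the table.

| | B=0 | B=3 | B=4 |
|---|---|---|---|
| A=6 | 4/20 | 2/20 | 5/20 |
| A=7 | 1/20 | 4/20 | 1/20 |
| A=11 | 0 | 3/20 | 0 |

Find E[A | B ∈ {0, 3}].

52/7

P(B ∈ {0, 3}) = 7/10.
Summing A·P(A=x,B=y) over the conditioning event gives 26/5.
E[A | B ∈ {0, 3}] = (26/5) / (7/10) = 52/7.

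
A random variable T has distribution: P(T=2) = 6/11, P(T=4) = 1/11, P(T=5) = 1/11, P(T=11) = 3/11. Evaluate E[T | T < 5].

16/7

P(T < 5) = 7/11.
Σ over the event: 2·6/11 + 4·1/11 = 16/11.
E[T | T < 5] = (16/11) / (7/11) = 16/7.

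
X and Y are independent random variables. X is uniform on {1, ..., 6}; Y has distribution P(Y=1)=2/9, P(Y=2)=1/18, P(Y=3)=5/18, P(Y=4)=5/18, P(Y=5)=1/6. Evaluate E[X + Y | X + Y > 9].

P(X + Y > 9) = 11/108.
Summing (X+Y)·P(x,y) over outcomes with X + Y > 9 gives 113/108.
E[X + Y | X + Y > 9] = (113/108) / (11/108) = 113/11.

113/11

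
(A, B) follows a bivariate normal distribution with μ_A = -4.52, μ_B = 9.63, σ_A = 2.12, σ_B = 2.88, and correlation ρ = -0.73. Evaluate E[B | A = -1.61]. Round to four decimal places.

For a bivariate normal, E[B | A=x] = μ_B + ρ·(σ_B/σ_A)·(x − μ_A).
E[B | A=-1.61] = 9.63 + (-0.73)·(2.88/2.12)·(-1.61 − (-4.52)) = 9.63 + (-0.9917)·(2.91) = 6.7442.

6.7442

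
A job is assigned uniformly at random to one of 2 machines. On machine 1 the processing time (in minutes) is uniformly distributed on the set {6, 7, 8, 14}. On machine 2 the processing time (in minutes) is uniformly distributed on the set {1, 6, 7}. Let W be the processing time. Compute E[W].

161/24

E[W | machine 1] = (6+7+8+14)/4 = 35/4.
E[W | machine 2] = (1+6+7)/3 = 14/3.
E[W] = (1/2)·(35/4) + (1/2)·(14/3) = 161/24.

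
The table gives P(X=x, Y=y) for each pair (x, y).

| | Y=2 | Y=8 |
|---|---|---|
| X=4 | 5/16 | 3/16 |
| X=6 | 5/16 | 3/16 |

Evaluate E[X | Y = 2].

P(Y = 2) = 5/8.
Σ X·P over the event = 4·(5/16) + 6·(5/16) = 25/8.
E[X | Y = 2] = (25/8) / (5/8) = 5.

5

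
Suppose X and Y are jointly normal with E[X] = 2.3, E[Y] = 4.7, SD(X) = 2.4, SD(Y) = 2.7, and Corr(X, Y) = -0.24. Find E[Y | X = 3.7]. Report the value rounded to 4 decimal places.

The regression of Y on X has slope ρ·σ_Y/σ_X and passes through (μ_X, μ_Y).
E[Y | X=3.7] = 4.7 + (-0.24)·(2.7/2.4)·(3.7 − (2.3)) = 4.7 + (-0.27)·(1.4) = 4.3220.

4.3220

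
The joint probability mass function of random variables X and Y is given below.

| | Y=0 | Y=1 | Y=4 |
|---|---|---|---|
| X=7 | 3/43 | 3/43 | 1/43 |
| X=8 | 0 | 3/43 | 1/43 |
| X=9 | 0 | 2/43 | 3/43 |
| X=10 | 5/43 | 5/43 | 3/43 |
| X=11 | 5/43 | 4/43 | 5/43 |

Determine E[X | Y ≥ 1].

P(Y ≥ 1) = 30/43.
Summing X·P(X=x,Y=y) over the conditioning event gives 284/43.
E[X | Y ≥ 1] = (284/43) / (30/43) = 142/15.

142/15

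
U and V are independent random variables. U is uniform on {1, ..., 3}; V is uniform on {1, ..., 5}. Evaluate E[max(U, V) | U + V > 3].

P(U + V > 3) = 4/5.
Summing max(U,V)·P(x,y) over outcomes with U + V > 3 gives 44/15.
E[max(U, V) | U + V > 3] = (44/15) / (4/5) = 11/3.

11/3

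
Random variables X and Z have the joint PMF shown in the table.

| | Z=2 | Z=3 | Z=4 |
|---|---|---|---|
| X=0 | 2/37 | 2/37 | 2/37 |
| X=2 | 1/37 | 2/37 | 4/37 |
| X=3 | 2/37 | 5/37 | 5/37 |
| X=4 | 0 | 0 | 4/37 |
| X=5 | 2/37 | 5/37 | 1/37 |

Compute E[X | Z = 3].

22/7

P(Z = 3) = 14/37.
Σ X·P over the event = 0·(2/37) + 2·(2/37) + 3·(5/37) + 5·(5/37) = 44/37.
E[X | Z = 3] = (44/37) / (14/37) = 22/7.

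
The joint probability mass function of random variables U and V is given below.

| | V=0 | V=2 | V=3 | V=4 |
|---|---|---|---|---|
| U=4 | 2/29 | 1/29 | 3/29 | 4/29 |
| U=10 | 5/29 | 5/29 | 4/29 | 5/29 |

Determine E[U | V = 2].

P(V = 2) = 6/29.
Σ U·P over the event = 4·(1/29) + 10·(5/29) = 54/29.
E[U | V = 2] = (54/29) / (6/29) = 9.

9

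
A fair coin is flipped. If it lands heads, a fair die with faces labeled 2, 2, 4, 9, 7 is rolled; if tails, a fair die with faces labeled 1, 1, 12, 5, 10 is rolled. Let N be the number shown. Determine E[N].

53/10

E[N | heads] = (2+2+4+9+7)/5 = 24/5.
E[N | tails] = (1+1+12+5+10)/5 = 29/5.
E[N] = (1/2)·(24/5) + (1/2)·(29/5) = 53/10.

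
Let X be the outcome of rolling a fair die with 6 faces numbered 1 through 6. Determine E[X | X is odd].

Given X is odd, X is equally likely to be any of {1, 3, 5}.
E[X | X is odd] = (1 + 3 + 5) / 3 = 3.

3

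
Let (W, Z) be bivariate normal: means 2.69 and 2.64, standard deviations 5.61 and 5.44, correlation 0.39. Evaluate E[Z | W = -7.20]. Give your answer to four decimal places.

-1.1002

For a bivariate normal, E[Z | W=x] = μ_Z + ρ·(σ_Z/σ_W)·(x − μ_W).
E[Z | W=-7.20] = 2.64 + (0.39)·(5.44/5.61)·(-7.20 − (2.69)) = 2.64 + (0.37818)·(-9.89) = -1.1002.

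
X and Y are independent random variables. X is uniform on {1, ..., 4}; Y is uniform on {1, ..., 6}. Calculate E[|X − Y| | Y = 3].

P(Y = 3) = 1/6.
Summing |X−Y|·P(x,y) over outcomes with Y = 3 gives 1/6.
E[|X − Y| | Y = 3] = (1/6) / (1/6) = 1.

1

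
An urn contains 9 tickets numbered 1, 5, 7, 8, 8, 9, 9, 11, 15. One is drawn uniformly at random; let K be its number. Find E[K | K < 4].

1

P(K < 4) = 1/9.
Σ over the event: 1·1/9 = 1/9.
E[K | K < 4] = (1/9) / (1/9) = 1.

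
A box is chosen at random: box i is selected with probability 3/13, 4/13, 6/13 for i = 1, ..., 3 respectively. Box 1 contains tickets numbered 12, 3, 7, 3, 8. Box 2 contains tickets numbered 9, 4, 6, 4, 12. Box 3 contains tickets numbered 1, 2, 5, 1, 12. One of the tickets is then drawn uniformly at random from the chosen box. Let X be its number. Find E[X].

73/13

E[X | box 1] = (12+3+7+3+8)/5 = 33/5.
E[X | box 2] = (9+4+6+4+12)/5 = 7.
E[X | box 3] = (1+2+5+1+12)/5 = 21/5.
E[X] = (3/13)·(33/5) + (4/13)·(7) + (6/13)·(21/5) = 73/13.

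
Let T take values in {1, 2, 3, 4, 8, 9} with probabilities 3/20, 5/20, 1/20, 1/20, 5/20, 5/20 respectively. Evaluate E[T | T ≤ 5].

2

P(T ≤ 5) = 1/2.
Σ over the event: 1·3/20 + 2·1/4 + 3·1/20 + 4·1/20 = 1.
E[T | T ≤ 5] = (1) / (1/2) = 2.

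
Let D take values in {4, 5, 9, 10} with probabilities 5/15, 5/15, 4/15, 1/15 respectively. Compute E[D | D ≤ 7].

9/2

P(D ≤ 7) = 2/3.
Σ over the event: 4·1/3 + 5·1/3 = 3.
E[D | D ≤ 7] = (3) / (2/3) = 9/2.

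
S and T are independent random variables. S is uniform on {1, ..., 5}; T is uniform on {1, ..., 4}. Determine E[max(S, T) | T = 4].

Outcomes with T = 4: (1,4), (2,4), (3,4), (4,4), (5,4), each with probability 1/20.
E[max(S, T) | T = 4] = (4 + 4 + 4 + 4 + 5) / 5 = 21/5.

21/5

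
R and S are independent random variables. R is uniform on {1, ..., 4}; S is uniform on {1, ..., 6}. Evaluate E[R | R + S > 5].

20/7

P(R + S > 5) = 7/12.
Summing R·P(x,y) over outcomes with R + S > 5 gives 5/3.
E[R | R + S > 5] = (5/3) / (7/12) = 20/7.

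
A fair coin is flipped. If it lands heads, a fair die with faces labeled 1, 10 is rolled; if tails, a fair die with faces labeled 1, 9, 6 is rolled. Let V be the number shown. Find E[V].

65/12

E[V | heads] = (1+10)/2 = 11/2.
E[V | tails] = (1+9+6)/3 = 16/3.
E[V] = (1/2)·(11/2) + (1/2)·(16/3) = 65/12.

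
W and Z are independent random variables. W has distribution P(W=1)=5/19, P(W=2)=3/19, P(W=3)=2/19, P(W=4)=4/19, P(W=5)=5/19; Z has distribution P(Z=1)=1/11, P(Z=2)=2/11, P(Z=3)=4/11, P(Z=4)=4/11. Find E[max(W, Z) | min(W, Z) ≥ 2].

41/10

P(min(W, Z) ≥ 2) = 140/209.
Summing max(W,Z)·P(x,y) over outcomes with min(W, Z) ≥ 2 gives 574/209.
E[max(W, Z) | min(W, Z) ≥ 2] = (574/209) / (140/209) = 41/10.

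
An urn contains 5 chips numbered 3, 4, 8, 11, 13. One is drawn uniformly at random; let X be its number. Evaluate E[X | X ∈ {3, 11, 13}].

P(X ∈ {3, 11, 13}) = 3/5.
Σ over the event: 3·1/5 + 11·1/5 + 13·1/5 = 27/5.
E[X | X ∈ {3, 11, 13}] = (27/5) / (3/5) = 9.

9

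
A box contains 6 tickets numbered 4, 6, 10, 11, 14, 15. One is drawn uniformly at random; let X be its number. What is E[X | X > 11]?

29/2

P(X > 11) = 1/3.
Σ over the event: 14·1/6 + 15·1/6 = 29/6.
E[X | X > 11] = (29/6) / (1/3) = 29/2.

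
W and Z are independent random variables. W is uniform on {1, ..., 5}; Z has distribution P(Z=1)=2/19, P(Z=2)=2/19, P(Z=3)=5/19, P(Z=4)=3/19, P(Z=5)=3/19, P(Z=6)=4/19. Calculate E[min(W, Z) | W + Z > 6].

169/53

P(W + Z > 6) = 53/95.
Summing min(W,Z)·P(x,y) over outcomes with W + Z > 6 gives 169/95.
E[min(W, Z) | W + Z > 6] = (169/95) / (53/95) = 169/53.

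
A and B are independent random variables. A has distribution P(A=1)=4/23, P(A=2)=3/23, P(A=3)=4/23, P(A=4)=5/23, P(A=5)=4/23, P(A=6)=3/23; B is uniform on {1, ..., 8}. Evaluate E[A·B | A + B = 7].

220/23

P(A + B = 7) = 1/8.
Summing AB·P(x,y) over outcomes with A + B = 7 gives 55/46.
E[A·B | A + B = 7] = (55/46) / (1/8) = 220/23.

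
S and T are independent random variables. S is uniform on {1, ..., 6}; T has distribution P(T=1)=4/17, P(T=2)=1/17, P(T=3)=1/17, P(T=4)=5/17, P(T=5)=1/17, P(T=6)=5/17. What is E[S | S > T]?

87/19

P(S > T) = 19/51.
Summing S·P(x,y) over outcomes with S > T gives 29/17.
E[S | S > T] = (29/17) / (19/51) = 87/19.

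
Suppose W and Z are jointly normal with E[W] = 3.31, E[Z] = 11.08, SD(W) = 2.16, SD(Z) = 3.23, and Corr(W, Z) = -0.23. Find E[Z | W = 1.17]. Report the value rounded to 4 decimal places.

The regression of Z on W has slope ρ·σ_Z/σ_W and passes through (μ_W, μ_Z).
E[Z | W=1.17] = 11.08 + (-0.23)·(3.23/2.16)·(1.17 − (3.31)) = 11.08 + (-0.34394)·(-2.14) = 11.8160.

11.8160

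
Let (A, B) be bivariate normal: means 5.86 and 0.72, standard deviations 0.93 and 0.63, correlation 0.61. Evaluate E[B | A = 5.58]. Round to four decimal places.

0.6043

E[B | A=x] = μ_B + ρ(σ_B/σ_A)(x − μ_A) for jointly normal variables.
E[B | A=5.58] = 0.72 + (0.61)·(0.63/0.93)·(5.58 − (5.86)) = 0.72 + (0.41323)·(-0.28) = 0.6043.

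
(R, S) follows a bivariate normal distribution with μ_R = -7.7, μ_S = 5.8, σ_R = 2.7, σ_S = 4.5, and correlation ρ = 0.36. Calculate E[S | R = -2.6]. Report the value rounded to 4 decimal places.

E[S | R=x] = μ_S + ρ(σ_S/σ_R)(x − μ_R) for jointly normal variables.
E[S | R=-2.6] = 5.8 + (0.36)·(4.5/2.7)·(-2.6 − (-7.7)) = 5.8 + (0.6)·(5.1) = 8.8600.

8.8600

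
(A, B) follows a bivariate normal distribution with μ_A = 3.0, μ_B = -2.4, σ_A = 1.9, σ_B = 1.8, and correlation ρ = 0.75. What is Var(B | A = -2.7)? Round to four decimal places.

1.4175

The conditional variance in a bivariate normal is σ_B²(1 − ρ²), independent of x.
Var(B | A=-2.7) = (1.8)²·(1 − (0.75)²) = 3.24·0.4375 = 1.4175.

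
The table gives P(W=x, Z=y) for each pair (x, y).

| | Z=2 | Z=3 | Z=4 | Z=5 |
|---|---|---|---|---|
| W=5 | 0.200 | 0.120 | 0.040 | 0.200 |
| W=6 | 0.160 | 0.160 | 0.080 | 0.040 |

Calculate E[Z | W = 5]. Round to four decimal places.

P(W = 5) = 0.560.
Σ Z·P over the event = 2·(0.200) + 3·(0.120) + 4·(0.040) + 5·(0.200) = 1.920.
E[Z | W = 5] = (1.920) / (0.560) = 3.4286.

3.4286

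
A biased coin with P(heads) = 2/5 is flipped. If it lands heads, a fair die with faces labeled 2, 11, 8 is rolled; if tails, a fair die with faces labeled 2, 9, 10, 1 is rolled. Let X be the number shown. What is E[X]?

E[X | heads] = (2+11+8)/3 = 7.
E[X | tails] = (2+9+10+1)/4 = 11/2.
E[X] = (2/5)·(7) + (3/5)·(11/2) = 61/10.

61/10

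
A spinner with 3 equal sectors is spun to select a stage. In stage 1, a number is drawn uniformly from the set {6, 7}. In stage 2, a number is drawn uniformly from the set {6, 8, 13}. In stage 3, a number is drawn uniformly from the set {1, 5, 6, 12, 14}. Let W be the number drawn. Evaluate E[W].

77/10

E[W | stage 1] = (6+7)/2 = 13/2.
E[W | stage 2] = (6+8+13)/3 = 9.
E[W | stage 3] = (1+5+6+12+14)/5 = 38/5.
E[W] = (1/3)·(13/2) + (1/3)·(9) + (1/3)·(38/5) = 77/10.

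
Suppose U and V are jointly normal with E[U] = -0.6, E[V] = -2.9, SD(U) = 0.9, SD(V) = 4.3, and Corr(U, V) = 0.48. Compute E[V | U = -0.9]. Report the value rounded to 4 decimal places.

For a bivariate normal, E[V | U=x] = μ_V + ρ·(σ_V/σ_U)·(x − μ_U).
E[V | U=-0.9] = -2.9 + (0.48)·(4.3/0.9)·(-0.9 − (-0.6)) = -2.9 + (2.2933)·(-0.3) = -3.5880.

-3.5880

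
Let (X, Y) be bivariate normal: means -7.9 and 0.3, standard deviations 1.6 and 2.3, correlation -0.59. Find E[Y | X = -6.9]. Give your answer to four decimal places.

-0.5481

E[Y | X=x] = μ_Y + ρ(σ_Y/σ_X)(x − μ_X) for jointly normal variables.
E[Y | X=-6.9] = 0.3 + (-0.59)·(2.3/1.6)·(-6.9 − (-7.9)) = 0.3 + (-0.84813)·(1) = -0.5481.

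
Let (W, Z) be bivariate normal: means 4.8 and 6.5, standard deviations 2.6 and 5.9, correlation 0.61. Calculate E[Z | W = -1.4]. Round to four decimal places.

-2.0822

E[Z | W=x] = μ_Z + ρ(σ_Z/σ_W)(x − μ_W) for jointly normal variables.
E[Z | W=-1.4] = 6.5 + (0.61)·(5.9/2.6)·(-1.4 − (4.8)) = 6.5 + (1.38423)·(-6.2) = -2.0822.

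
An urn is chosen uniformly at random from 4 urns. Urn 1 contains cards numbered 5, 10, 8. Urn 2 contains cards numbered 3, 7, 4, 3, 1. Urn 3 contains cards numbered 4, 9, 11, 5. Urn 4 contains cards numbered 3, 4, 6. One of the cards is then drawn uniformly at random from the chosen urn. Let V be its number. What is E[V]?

457/80

E[V | urn 1] = (5+10+8)/3 = 23/3.
E[V | urn 2] = (3+7+4+3+1)/5 = 18/5.
E[V | urn 3] = (4+9+11+5)/4 = 29/4.
E[V | urn 4] = (3+4+6)/3 = 13/3.
By the law of total expectation,
E[V] = (1/4)·(23/3) + (1/4)·(18/5) + (1/4)·(29/4) + (1/4)·(13/3) = 457/80.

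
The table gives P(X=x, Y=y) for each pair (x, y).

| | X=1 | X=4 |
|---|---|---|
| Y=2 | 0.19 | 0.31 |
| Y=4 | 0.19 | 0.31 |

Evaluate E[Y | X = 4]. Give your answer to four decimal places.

3.0000

P(X = 4) = 0.62.
Σ Y·P over the event = 2·(0.31) + 4·(0.31) = 1.86.
E[Y | X = 4] = (1.86) / (0.62) = 3.0000.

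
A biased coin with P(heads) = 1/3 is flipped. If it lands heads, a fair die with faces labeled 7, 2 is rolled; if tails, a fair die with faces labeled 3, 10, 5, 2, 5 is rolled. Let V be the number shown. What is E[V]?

29/6

E[V | heads] = (7+2)/2 = 9/2.
E[V | tails] = (3+10+5+2+5)/5 = 5.
By the law of total expectation,
E[V] = (1/3)·(9/2) + (2/3)·(5) = 29/6.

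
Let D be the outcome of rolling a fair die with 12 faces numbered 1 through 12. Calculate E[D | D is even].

7

Given D is even, D is equally likely to be any of {2, 4, 6, 8, 10, 12}.
E[D | D is even] = (2 + 4 + 6 + 8 + 10 + 12) / 6 = 7.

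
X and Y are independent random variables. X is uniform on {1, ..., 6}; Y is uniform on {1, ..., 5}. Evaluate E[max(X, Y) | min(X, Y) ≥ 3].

29/6

P(min(X, Y) ≥ 3) = 2/5.
Summing max(X,Y)·P(x,y) over outcomes with min(X, Y) ≥ 3 gives 29/15.
E[max(X, Y) | min(X, Y) ≥ 3] = (29/15) / (2/5) = 29/6.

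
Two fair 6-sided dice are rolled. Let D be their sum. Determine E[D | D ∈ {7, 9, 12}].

P(D ∈ {7, 9, 12}) = 11/36.
Σ over the event: 7·1/6 + 9·1/9 + 12·1/36 = 5/2.
E[D | D ∈ {7, 9, 12}] = (5/2) / (11/36) = 90/11.

90/11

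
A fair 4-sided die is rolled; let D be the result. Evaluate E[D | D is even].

3

Given D is even, D is equally likely to be any of {2, 4}.
E[D | D is even] = (2 + 4) / 2 = 3.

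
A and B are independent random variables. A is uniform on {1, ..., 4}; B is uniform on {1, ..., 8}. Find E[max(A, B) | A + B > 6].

37/6

P(A + B > 6) = 9/16.
Summing max(A,B)·P(x,y) over outcomes with A + B > 6 gives 111/32.
E[max(A, B) | A + B > 6] = (111/32) / (9/16) = 37/6.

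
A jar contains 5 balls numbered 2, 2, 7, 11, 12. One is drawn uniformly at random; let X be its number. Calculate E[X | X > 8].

23/2

P(X > 8) = 2/5.
Σ over the event: 11·1/5 + 12·1/5 = 23/5.
E[X | X > 8] = (23/5) / (2/5) = 23/2.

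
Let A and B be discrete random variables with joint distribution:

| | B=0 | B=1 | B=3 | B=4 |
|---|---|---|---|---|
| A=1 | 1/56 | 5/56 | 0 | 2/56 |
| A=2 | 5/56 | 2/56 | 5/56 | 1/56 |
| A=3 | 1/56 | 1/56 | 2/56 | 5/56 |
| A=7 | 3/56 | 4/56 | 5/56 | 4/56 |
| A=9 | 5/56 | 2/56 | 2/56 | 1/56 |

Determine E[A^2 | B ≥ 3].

773/27

P(B ≥ 3) = 27/56.
Summing A^2·P(A=x,B=y) over the conditioning event gives 773/56.
E[A^2 | B ≥ 3] = (773/56) / (27/56) = 773/27.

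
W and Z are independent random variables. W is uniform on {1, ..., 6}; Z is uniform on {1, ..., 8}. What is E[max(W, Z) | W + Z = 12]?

P(W + Z = 12) = 1/16.
Summing max(W,Z)·P(x,y) over outcomes with W + Z = 12 gives 7/16.
E[max(W, Z) | W + Z = 12] = (7/16) / (1/16) = 7.

7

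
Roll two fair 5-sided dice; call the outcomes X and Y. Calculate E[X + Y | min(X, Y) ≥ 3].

Outcomes with min(X, Y) ≥ 3: (3,3), (3,4), (3,5), (4,3), (4,4), (4,5), (5,3), (5,4), (5,5), each with probability 1/25.
E[X + Y | min(X, Y) ≥ 3] = (6 + 7 + 8 + 7 + 8 + 9 + 8 + 9 + 10) / 9 = 8.

8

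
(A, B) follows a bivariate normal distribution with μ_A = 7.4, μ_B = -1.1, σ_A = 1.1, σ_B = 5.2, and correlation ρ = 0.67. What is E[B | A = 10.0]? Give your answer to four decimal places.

7.1349

For a bivariate normal, E[B | A=x] = μ_B + ρ·(σ_B/σ_A)·(x − μ_A).
E[B | A=10.0] = -1.1 + (0.67)·(5.2/1.1)·(10.0 − (7.4)) = -1.1 + (3.16727)·(2.6) = 7.1349.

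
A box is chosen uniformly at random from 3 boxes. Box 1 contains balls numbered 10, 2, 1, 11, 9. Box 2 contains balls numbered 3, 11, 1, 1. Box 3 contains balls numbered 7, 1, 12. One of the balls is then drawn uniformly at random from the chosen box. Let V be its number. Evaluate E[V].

E[V | box 1] = (10+2+1+11+9)/5 = 33/5.
E[V | box 2] = (3+11+1+1)/4 = 4.
E[V | box 3] = (7+1+12)/3 = 20/3.
By the law of total expectation,
E[V] = (1/3)·(33/5) + (1/3)·(4) + (1/3)·(20/3) = 259/45.

259/45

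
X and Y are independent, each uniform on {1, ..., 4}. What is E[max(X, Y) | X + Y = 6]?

11/3

P(X + Y = 6) = 3/16.
Summing max(X,Y)·P(x,y) over outcomes with X + Y = 6 gives 11/16.
E[max(X, Y) | X + Y = 6] = (11/16) / (3/16) = 11/3.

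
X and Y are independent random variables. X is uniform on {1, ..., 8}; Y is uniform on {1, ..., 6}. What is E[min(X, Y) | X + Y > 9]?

67/15

P(X + Y > 9) = 5/16.
Summing min(X,Y)·P(x,y) over outcomes with X + Y > 9 gives 67/48.
E[min(X, Y) | X + Y > 9] = (67/48) / (5/16) = 67/15.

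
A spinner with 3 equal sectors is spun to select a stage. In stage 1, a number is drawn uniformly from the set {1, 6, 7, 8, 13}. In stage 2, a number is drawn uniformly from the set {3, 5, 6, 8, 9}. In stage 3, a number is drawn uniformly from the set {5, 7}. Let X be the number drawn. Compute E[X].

32/5

E[X | stage 1] = (1+6+7+8+13)/5 = 7.
E[X | stage 2] = (3+5+6+8+9)/5 = 31/5.
E[X | stage 3] = (5+7)/2 = 6.
By the law of total expectation,
E[X] = (1/3)·(7) + (1/3)·(31/5) + (1/3)·(6) = 32/5.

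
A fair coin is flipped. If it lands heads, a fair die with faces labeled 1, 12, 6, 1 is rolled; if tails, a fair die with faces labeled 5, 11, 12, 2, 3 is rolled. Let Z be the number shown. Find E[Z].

29/5

E[Z | heads] = (1+12+6+1)/4 = 5.
E[Z | tails] = (5+11+12+2+3)/5 = 33/5.
By the law of total expectation,
E[Z] = (1/2)·(5) + (1/2)·(33/5) = 29/5.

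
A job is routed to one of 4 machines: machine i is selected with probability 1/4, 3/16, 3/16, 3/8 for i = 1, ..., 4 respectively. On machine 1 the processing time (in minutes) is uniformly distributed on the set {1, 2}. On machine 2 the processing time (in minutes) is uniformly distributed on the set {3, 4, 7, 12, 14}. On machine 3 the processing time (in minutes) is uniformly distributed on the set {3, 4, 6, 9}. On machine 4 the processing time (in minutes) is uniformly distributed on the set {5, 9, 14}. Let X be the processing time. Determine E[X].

205/32

E[X | machine 1] = (1+2)/2 = 3/2.
E[X | machine 2] = (3+4+7+12+14)/5 = 8.
E[X | machine 3] = (3+4+6+9)/4 = 11/2.
E[X | machine 4] = (5+9+14)/3 = 28/3.
By the law of total expectation,
E[X] = (1/4)·(3/2) + (3/16)·(8) + (3/16)·(11/2) + (3/8)·(28/3) = 205/32.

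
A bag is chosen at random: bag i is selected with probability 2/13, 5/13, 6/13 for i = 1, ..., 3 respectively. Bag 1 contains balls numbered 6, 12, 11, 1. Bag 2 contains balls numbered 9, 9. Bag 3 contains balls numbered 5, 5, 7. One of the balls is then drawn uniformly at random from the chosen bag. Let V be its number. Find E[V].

94/13

E[V | bag 1] = (6+12+11+1)/4 = 15/2.
E[V | bag 2] = (9+9)/2 = 9.
E[V | bag 3] = (5+5+7)/3 = 17/3.
E[V] = (2/13)·(15/2) + (5/13)·(9) + (6/13)·(17/3) = 94/13.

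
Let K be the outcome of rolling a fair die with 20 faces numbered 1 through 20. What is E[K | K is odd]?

Given K is odd, K is equally likely to be any of {1, 3, 5, 7, 9, 11, 13, 15, 17, 19}.
E[K | K is odd] = (1 + 3 + 5 + 7 + 9 + 11 + 13 + 15 + 17 + 19) / 10 = 10.

10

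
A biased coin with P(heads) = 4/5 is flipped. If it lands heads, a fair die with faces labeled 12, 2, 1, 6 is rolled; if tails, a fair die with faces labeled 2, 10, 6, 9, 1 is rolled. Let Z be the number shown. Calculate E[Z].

133/25

E[Z | heads] = (12+2+1+6)/4 = 21/4.
E[Z | tails] = (2+10+6+9+1)/5 = 28/5.
By the law of total expectation,
E[Z] = (4/5)·(21/4) + (1/5)·(28/5) = 133/25.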